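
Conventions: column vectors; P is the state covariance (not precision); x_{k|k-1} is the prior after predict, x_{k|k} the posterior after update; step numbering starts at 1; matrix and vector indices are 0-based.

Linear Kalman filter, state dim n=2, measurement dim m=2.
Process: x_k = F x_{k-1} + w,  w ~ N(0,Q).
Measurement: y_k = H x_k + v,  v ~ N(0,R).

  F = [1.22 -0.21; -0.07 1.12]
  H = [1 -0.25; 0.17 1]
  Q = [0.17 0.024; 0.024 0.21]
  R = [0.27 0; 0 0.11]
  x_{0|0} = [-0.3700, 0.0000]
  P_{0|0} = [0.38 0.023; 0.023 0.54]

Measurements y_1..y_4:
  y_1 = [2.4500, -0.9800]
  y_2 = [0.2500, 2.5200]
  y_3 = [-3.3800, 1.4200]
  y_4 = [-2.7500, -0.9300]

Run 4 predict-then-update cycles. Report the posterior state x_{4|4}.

x_post = [-2.5522, 0.1947]

step 1: x^-=[-0.4514, 0.0259]  P^-=[0.7476 -0.1037; -0.1037 0.8856]  S=[1.1248 -0.1936; -0.1936 0.9820]  K=[0.7161 0.1650; -0.1417 0.8560]  nu=[2.9079, -0.9292]  x^+=[1.4776, -1.1815]  P^+=[0.1898 -0.0141; -0.0141 0.0966]
step 2: x^-=[2.0508, -1.4267]  P^-=[0.4640 -0.0344; -0.0344 0.3343]  S=[0.7721 -0.0376; -0.0376 0.4460]  K=[0.6195 0.1520; -0.1174 0.7265]  nu=[-2.1575, 3.5981]  x^+=[1.2611, 1.4405]  P^+=[0.1645 -0.0112; -0.0112 0.0818]
step 3: x^-=[1.2360, 1.5251]  P^-=[0.4242 -0.0248; -0.0248 0.3152]  S=[0.7263 -0.0305; -0.0305 0.4290]  K=[0.5990 0.1527; -0.1126 0.7169]  nu=[-4.2347, -0.3152]  x^+=[-1.3486, 1.7760]  P^+=[0.1592 -0.0103; -0.0103 0.0806]
step 4: x^-=[-2.0183, 2.0835]  P^-=[0.4157 -0.0227; -0.0227 0.3135]  S=[0.7166 -0.0295; -0.0295 0.4278]  K=[0.5943 0.1530; -0.1116 0.7161]  nu=[-0.2108, -2.6704]  x^+=[-2.5522, 0.1947]  P^+=[0.1579 -0.0100; -0.0100 0.0805]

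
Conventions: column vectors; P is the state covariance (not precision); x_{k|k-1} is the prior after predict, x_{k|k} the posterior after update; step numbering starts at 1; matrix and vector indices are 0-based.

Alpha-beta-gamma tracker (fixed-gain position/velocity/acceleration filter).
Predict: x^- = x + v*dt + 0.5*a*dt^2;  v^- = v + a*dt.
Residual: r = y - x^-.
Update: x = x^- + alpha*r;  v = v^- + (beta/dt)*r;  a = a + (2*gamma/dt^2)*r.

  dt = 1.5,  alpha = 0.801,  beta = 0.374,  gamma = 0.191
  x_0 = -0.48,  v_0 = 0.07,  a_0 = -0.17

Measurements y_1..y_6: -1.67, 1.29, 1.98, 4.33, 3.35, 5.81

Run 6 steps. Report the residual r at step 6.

resid = -0.8147

step 1: x_pred=-0.5663  r=-1.1037  x^+=-1.4504  v^+=-0.4602  a^+=-0.3574
step 2: x_pred=-2.5427  r=3.8327  x^+=0.5273  v^+=-0.0407  a^+=0.2933
step 3: x_pred=0.7963  r=1.1837  x^+=1.7444  v^+=0.6945  a^+=0.4943
step 4: x_pred=3.3422  r=0.9878  x^+=4.1334  v^+=1.6822  a^+=0.6620
step 5: x_pred=7.4014  r=-4.0514  x^+=4.1562  v^+=1.6650  a^+=-0.0258
step 6: x_pred=6.6247  r=-0.8147  x^+=5.9721  v^+=1.4231  a^+=-0.1642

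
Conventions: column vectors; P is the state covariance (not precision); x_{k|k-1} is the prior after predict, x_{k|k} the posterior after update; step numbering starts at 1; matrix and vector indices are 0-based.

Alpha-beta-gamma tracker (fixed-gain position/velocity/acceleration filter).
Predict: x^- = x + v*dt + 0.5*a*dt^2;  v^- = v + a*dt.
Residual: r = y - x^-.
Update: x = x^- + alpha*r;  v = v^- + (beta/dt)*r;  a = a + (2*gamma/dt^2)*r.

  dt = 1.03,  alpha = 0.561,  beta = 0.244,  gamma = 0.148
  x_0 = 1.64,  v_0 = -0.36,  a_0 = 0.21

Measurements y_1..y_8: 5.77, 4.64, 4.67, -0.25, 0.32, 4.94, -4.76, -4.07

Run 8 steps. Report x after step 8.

x_post = -6.7950

step 1: x_pred=1.3806  r=4.3894  x^+=3.8431  v^+=0.8961  a^+=1.4347
step 2: x_pred=5.5271  r=-0.8871  x^+=5.0294  v^+=2.1637  a^+=1.1872
step 3: x_pred=7.8878  r=-3.2178  x^+=6.0826  v^+=2.6242  a^+=0.2894
step 4: x_pred=8.9391  r=-9.1891  x^+=3.7840  v^+=0.7455  a^+=-2.2744
step 5: x_pred=3.3454  r=-3.0254  x^+=1.6481  v^+=-2.3139  a^+=-3.1185
step 6: x_pred=-2.3894  r=7.3294  x^+=1.7224  v^+=-3.7897  a^+=-1.0736
step 7: x_pred=-2.7505  r=-2.0095  x^+=-3.8778  v^+=-5.3715  a^+=-1.6342
step 8: x_pred=-10.2774  r=6.2074  x^+=-6.7950  v^+=-5.5843  a^+=0.0977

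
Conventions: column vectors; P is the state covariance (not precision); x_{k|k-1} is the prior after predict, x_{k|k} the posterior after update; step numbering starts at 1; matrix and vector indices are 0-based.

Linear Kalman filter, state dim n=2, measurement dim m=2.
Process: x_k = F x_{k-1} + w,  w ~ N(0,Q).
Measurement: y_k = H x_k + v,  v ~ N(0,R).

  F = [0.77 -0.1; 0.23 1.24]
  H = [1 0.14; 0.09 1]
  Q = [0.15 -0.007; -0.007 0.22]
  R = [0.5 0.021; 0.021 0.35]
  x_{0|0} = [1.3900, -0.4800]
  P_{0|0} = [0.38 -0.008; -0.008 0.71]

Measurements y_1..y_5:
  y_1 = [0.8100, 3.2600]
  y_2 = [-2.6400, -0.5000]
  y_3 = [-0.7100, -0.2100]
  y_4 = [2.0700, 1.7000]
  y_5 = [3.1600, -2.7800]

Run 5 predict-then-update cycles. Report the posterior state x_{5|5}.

x_post = [1.2297, -1.1676]

step 1: x^-=[1.1183, -0.2755]  P^-=[0.3836 -0.0352; -0.0352 1.3272]  S=[0.8998 0.2057; 0.2057 1.6740]  K=[0.4331 -0.0536; -0.0138 0.7927]  nu=[-0.2697, 3.4349]  x^+=[0.8173, 2.4509]  P^+=[0.2196 -0.0294; -0.0294 0.2798]
step 2: x^-=[0.3842, 3.2271]  P^-=[0.2875 -0.0302; -0.0302 0.6450]  S=[0.7917 0.1066; 0.1066 0.9919]  K=[0.3637 -0.0435; -0.0115 0.6488]  nu=[-3.4760, -3.7616]  x^+=[-0.7164, 0.8264]  P^+=[0.1843 -0.0242; -0.0242 0.2290]
step 3: x^-=[-0.6343, 0.8600]  P^-=[0.2653 -0.0253; -0.0253 0.5681]  S=[0.7693 0.0988; 0.0988 0.9157]  K=[0.3452 -0.0388; -0.0090 0.6189]  nu=[-0.1961, -1.0129]  x^+=[-0.6627, 0.2349]  P^+=[0.1749 -0.0221; -0.0221 0.2184]
step 4: x^-=[-0.5338, 0.1388]  P^-=[0.2593 -0.0237; -0.0237 0.5525]  S=[0.7635 0.0977; 0.0977 0.9003]  K=[0.3400 -0.0373; -0.0080 0.6122]  nu=[2.5843, 1.6092]  x^+=[0.2850, 1.1031]  P^+=[0.1722 -0.0214; -0.0214 0.2160]
step 5: x^-=[0.1091, 1.4334]  P^-=[0.2576 -0.0232; -0.0232 0.5490]  S=[0.7618 0.0975; 0.0975 0.8969]  K=[0.3385 -0.0369; -0.0078 0.6106]  nu=[2.8502, -4.2233]  x^+=[1.2297, -1.1676]  P^+=[0.1715 -0.0212; -0.0212 0.2155]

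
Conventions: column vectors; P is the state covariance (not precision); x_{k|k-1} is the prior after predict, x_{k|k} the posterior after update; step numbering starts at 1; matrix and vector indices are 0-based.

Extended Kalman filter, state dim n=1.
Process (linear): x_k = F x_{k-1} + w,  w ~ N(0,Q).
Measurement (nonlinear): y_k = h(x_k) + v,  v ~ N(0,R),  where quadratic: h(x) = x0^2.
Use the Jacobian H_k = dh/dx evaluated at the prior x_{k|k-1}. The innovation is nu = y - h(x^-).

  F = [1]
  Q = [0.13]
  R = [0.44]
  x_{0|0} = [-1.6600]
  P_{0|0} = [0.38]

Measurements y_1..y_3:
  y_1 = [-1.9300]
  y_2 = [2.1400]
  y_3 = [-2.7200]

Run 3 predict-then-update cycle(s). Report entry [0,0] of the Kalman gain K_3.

K[0,0] = -0.3818

step 1: x^-=[-1.6600]  P^-=[0.5100]  H_jac=[-3.3200]  S=[6.0614]  K=[-0.2793]  nu=[-4.6856]  x^+=[-0.3511]  P^+=[0.0370]
step 2: x^-=[-0.3511]  P^-=[0.1670]  H_jac=[-0.7022]  S=[0.5224]  K=[-0.2245]  nu=[2.0167]  x^+=[-0.8039]  P^+=[0.1407]
step 3: x^-=[-0.8039]  P^-=[0.2707]  H_jac=[-1.6079]  S=[1.1398]  K=[-0.3818]  nu=[-3.3663]  x^+=[0.4815]  P^+=[0.1045]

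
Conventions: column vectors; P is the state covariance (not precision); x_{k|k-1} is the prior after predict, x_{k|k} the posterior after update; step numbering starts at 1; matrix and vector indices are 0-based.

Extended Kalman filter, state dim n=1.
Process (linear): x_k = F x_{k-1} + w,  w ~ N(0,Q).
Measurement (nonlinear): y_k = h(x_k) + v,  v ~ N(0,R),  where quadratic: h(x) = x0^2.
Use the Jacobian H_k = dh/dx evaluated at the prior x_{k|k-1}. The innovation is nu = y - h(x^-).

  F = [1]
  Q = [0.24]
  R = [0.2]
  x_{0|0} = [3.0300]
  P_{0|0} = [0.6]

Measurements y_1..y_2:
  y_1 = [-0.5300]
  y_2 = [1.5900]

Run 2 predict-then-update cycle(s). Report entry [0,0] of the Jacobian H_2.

step 1: x^-=[3.0300]  P^-=[0.8400]  H_jac=[6.0600]  S=[31.0478]  K=[0.1640]  nu=[-9.7109]  x^+=[1.4379]  P^+=[0.0054]
step 2: x^-=[1.4379]  P^-=[0.2454]  H_jac=[2.8757]  S=[2.2295]  K=[0.3165]  nu=[-0.4775]  x^+=[1.2867]  P^+=[0.0220]

H_jac[0,0] = 2.8757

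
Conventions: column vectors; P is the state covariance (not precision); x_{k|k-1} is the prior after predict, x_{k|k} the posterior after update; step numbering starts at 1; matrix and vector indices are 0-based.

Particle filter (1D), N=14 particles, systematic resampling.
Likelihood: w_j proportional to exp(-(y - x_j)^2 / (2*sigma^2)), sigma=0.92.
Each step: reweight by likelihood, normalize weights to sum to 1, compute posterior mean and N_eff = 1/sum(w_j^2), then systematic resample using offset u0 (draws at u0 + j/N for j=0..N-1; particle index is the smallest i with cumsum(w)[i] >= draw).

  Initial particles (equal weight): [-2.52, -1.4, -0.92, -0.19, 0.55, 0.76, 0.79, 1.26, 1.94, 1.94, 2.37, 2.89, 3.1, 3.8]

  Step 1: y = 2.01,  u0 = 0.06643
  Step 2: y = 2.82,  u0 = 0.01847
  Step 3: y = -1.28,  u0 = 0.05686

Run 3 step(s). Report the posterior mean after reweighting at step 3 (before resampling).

post_mean = 0.9547

step 1: w=[0.0000, 0.0002, 0.0010, 0.0094, 0.0467, 0.0654, 0.0683, 0.1180, 0.1641, 0.1641, 0.1524, 0.1041, 0.0816, 0.0248]  mean=1.9207  Neff=8.3126  idx=[5, 6, 7, 7, 8, 8, 9, 9, 10, 10, 10, 11, 12, 13]
step 2: w=[0.0098, 0.0105, 0.0284, 0.0284, 0.0757, 0.0757, 0.0757, 0.0757, 0.1062, 0.1062, 0.1062, 0.1193, 0.1143, 0.0679]  mean=2.3868  Neff=11.0519  idx=[1, 4, 5, 6, 6, 7, 8, 9, 9, 10, 11, 11, 12, 13]
step 3: w=[0.8638, 0.0237, 0.0237, 0.0237, 0.0237, 0.0237, 0.0041, 0.0041, 0.0041, 0.0041, 0.0004, 0.0004, 0.0001, 0.0000]  mean=0.9547  Neff=1.3351  idx=[0, 0, 0, 0, 0, 0, 0, 0, 0, 0, 0, 0, 3, 6]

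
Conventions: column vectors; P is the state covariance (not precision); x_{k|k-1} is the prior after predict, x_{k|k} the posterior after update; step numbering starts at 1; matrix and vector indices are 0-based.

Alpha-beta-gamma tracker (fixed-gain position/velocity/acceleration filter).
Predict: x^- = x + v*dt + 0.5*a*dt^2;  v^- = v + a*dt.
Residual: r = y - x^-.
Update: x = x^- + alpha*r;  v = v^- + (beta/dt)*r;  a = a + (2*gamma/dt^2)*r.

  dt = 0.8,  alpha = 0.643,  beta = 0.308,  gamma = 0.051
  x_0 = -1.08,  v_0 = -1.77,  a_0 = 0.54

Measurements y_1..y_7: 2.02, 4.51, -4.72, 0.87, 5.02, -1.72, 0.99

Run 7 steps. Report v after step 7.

v_post = 0.1585

step 1: x_pred=-2.3232  r=4.3432  x^+=0.4695  v^+=0.3341  a^+=1.2322
step 2: x_pred=1.1311  r=3.3789  x^+=3.3037  v^+=2.6208  a^+=1.7707
step 3: x_pred=5.9670  r=-10.6870  x^+=-0.9048  v^+=-0.0771  a^+=0.0675
step 4: x_pred=-0.9449  r=1.8149  x^+=0.2221  v^+=0.6756  a^+=0.3567
step 5: x_pred=0.8767  r=4.1433  x^+=3.5408  v^+=2.5561  a^+=1.0171
step 6: x_pred=5.9112  r=-7.6312  x^+=1.0043  v^+=0.4318  a^+=-0.1992
step 7: x_pred=1.2860  r=-0.2960  x^+=1.0957  v^+=0.1585  a^+=-0.2463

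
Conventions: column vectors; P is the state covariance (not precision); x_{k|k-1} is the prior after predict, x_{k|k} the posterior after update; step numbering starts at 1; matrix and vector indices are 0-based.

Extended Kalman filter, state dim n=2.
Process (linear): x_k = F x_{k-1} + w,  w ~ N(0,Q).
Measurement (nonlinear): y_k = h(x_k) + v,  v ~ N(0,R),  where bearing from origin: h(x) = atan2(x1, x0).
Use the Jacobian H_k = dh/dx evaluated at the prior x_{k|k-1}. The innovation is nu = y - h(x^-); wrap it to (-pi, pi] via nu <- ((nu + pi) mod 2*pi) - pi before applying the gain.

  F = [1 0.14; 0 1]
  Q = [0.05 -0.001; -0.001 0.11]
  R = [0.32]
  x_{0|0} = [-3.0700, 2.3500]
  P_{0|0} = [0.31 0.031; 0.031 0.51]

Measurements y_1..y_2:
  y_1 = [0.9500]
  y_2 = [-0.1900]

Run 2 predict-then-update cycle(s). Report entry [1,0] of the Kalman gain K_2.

step 1: x^-=[-2.7410, 2.3500]  P^-=[0.3787 0.1014; 0.1014 0.6200]  H_jac=[-0.1803 -0.2103]  S=[0.3674]  K=[-0.2438; -0.4046]  nu=[-1.4828]  x^+=[-2.3794, 2.9499]  P^+=[0.3568 0.0652; 0.0652 0.5599]
step 2: x^-=[-1.9664, 2.9499]  P^-=[0.4360 0.1425; 0.1425 0.6699]  H_jac=[-0.2347 -0.1565]  S=[0.3709]  K=[-0.3361; -0.3728]  nu=[-2.3488]  x^+=[-1.1771, 3.8255]  P^+=[0.3942 0.0961; 0.0961 0.6183]

K[1,0] = -0.3728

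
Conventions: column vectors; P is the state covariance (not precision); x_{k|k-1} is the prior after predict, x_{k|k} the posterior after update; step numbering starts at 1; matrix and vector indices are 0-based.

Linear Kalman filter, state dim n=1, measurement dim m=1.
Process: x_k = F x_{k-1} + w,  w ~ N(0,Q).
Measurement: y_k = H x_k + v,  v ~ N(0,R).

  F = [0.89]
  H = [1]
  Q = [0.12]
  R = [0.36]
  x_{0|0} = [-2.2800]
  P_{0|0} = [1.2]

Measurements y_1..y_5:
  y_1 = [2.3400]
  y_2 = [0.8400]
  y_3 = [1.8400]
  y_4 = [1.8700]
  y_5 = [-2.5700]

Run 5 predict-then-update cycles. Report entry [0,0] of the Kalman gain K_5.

K[0,0] = 0.3937

step 1: x^-=[-2.0292]  P^-=[1.0705]  S=[1.4305]  K=[0.7483]  nu=[4.3692]  x^+=[1.2405]  P^+=[0.2694]
step 2: x^-=[1.1040]  P^-=[0.3334]  S=[0.6934]  K=[0.4808]  nu=[-0.2640]  x^+=[0.9771]  P^+=[0.1731]
step 3: x^-=[0.8696]  P^-=[0.2571]  S=[0.6171]  K=[0.4166]  nu=[0.9704]  x^+=[1.2739]  P^+=[0.1500]
step 4: x^-=[1.1338]  P^-=[0.2388]  S=[0.5988]  K=[0.3988]  nu=[0.7362]  x^+=[1.4274]  P^+=[0.1436]
step 5: x^-=[1.2704]  P^-=[0.2337]  S=[0.5937]  K=[0.3937]  nu=[-3.8404]  x^+=[-0.2414]  P^+=[0.1417]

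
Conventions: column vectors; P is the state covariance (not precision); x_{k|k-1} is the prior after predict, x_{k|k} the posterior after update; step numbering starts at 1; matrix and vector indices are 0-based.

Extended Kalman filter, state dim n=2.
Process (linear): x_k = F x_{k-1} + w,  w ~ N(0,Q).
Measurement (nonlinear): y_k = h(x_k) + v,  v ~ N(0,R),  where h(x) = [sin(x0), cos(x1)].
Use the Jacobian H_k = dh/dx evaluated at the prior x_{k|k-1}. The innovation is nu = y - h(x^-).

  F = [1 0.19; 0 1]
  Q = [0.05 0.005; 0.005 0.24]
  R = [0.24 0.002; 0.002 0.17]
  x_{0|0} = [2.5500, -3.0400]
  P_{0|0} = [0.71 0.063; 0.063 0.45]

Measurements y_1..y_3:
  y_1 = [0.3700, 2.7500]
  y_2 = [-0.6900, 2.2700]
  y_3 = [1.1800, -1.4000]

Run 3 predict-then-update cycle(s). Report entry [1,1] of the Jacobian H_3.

step 1: x^-=[1.9724, -3.0400]  P^-=[0.8002 0.1535; 0.1535 0.6900]  H_jac=[-0.3909 0.0000; 0.0000 0.1014]  S=[0.3623 -0.0041; -0.0041 0.1771]  K=[-0.8627 0.0680; -0.1612 0.3914]  nu=[-0.5504, 3.7448]  x^+=[2.7019, -1.4854]  P^+=[0.5293 0.0970; 0.0970 0.6529]
step 2: x^-=[2.4197, -1.4854]  P^-=[0.6397 0.2260; 0.2260 0.8929]  H_jac=[-0.7505 0.0000; 0.0000 0.9964]  S=[0.6004 -0.1670; -0.1670 1.0564]  K=[-0.7745 0.0907; -0.0505 0.8342]  nu=[-1.3508, 2.1848]  x^+=[3.6641, 0.4052]  P^+=[0.2474 0.0139; 0.0139 0.1422]
step 3: x^-=[3.7411, 0.4052]  P^-=[0.3078 0.0459; 0.0459 0.3822]  H_jac=[-0.8256 0.0000; 0.0000 -0.3942]  S=[0.4498 0.0170; 0.0170 0.2294]  K=[-0.5636 -0.0373; -0.0597 -0.6524]  nu=[1.7442, -2.3190]  x^+=[2.8446, 1.8140]  P^+=[0.1639 0.0189; 0.0189 0.2817]

H_jac[1,1] = -0.3942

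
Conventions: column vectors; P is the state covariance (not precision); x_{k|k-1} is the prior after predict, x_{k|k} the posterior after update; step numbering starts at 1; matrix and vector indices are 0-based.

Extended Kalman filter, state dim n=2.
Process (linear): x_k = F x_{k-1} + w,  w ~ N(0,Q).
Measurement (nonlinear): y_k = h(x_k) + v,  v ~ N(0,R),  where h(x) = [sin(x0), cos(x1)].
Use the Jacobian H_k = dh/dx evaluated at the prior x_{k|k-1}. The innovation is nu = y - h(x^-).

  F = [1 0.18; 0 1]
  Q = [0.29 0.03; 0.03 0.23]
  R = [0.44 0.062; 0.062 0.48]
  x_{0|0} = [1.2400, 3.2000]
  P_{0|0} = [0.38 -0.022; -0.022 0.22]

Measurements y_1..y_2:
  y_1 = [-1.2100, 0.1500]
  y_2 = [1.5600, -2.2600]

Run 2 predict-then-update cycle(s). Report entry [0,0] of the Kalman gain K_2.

step 1: x^-=[1.8160, 3.2000]  P^-=[0.6692 0.0476; 0.0476 0.4500]  H_jac=[-0.2428 0.0000; 0.0000 0.0584]  S=[0.4794 0.0613; 0.0613 0.4815]  K=[-0.3452 0.0497; -0.0316 0.0586]  nu=[-2.1801, 1.1483]  x^+=[2.6257, 3.3361]  P^+=[0.6130 0.0423; 0.0423 0.4481]
step 2: x^-=[3.2262, 3.3361]  P^-=[0.9327 0.1530; 0.1530 0.6781]  H_jac=[-0.9964 0.0000; 0.0000 0.1933]  S=[1.3661 0.0325; 0.0325 0.5053]  K=[-0.6828 0.1025; -0.1179 0.2670]  nu=[1.6445, -1.2789]  x^+=[1.9723, 2.8007]  P^+=[0.2951 0.0355; 0.0355 0.6251]

K[0,0] = -0.6828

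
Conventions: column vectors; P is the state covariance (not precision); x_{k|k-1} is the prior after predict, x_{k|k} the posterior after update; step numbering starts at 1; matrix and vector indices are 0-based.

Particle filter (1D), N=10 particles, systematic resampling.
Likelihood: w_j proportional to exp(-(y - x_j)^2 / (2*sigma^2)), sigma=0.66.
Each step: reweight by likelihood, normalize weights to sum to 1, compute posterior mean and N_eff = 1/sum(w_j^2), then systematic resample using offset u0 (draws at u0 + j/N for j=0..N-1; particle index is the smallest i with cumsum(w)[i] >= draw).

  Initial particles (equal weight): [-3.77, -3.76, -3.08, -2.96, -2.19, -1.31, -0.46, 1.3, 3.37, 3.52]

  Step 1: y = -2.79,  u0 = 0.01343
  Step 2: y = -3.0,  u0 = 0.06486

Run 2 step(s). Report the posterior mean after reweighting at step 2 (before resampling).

post_mean = -3.0173

step 1: w=[0.1009, 0.1032, 0.2759, 0.2939, 0.2010, 0.0246, 0.0006, 0.0000, 0.0000, 0.0000]  mean=-2.9605  Neff=4.4583  idx=[0, 1, 2, 2, 2, 3, 3, 3, 4, 4]
step 2: w=[0.0638, 0.0649, 0.1251, 0.1251, 0.1251, 0.1258, 0.1258, 0.1258, 0.0593, 0.0593]  mean=-3.0173  Neff=9.1134  idx=[1, 2, 3, 3, 4, 5, 6, 7, 7, 9]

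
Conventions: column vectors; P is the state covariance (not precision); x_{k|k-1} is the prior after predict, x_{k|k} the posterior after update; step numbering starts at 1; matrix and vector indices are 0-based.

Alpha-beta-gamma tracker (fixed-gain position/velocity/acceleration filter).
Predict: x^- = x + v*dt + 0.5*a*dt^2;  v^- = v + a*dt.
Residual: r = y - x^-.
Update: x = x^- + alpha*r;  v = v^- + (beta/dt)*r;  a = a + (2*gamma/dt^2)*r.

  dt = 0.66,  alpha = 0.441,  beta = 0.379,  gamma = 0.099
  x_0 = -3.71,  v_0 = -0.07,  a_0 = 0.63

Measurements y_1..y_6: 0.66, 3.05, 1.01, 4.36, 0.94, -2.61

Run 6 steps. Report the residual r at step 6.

resid = -6.6672

step 1: x_pred=-3.6190  r=4.2790  x^+=-1.7320  v^+=2.8030  a^+=2.5750
step 2: x_pred=0.6788  r=2.3712  x^+=1.7245  v^+=5.8641  a^+=3.6528
step 3: x_pred=6.3904  r=-5.3804  x^+=4.0176  v^+=5.1853  a^+=1.2072
step 4: x_pred=7.7028  r=-3.3428  x^+=6.2287  v^+=4.0624  a^+=-0.3123
step 5: x_pred=8.8418  r=-7.9018  x^+=5.3571  v^+=-0.6813  a^+=-3.9041
step 6: x_pred=4.0572  r=-6.6672  x^+=1.1169  v^+=-7.0865  a^+=-6.9346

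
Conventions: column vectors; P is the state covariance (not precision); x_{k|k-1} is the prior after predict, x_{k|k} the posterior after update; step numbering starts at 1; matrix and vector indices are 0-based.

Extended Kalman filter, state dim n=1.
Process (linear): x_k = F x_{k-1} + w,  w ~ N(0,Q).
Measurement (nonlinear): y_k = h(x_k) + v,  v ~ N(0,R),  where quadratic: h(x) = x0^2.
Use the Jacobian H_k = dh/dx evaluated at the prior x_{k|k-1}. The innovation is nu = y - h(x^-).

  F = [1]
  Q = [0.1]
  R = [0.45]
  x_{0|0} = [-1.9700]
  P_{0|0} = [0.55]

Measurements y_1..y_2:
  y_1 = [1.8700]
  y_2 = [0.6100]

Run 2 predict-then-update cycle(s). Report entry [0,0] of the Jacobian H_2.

step 1: x^-=[-1.9700]  P^-=[0.6500]  H_jac=[-3.9400]  S=[10.5403]  K=[-0.2430]  nu=[-2.0109]  x^+=[-1.4814]  P^+=[0.0278]
step 2: x^-=[-1.4814]  P^-=[0.1278]  H_jac=[-2.9628]  S=[1.5714]  K=[-0.2409]  nu=[-1.5846]  x^+=[-1.0997]  P^+=[0.0366]

H_jac[0,0] = -2.9628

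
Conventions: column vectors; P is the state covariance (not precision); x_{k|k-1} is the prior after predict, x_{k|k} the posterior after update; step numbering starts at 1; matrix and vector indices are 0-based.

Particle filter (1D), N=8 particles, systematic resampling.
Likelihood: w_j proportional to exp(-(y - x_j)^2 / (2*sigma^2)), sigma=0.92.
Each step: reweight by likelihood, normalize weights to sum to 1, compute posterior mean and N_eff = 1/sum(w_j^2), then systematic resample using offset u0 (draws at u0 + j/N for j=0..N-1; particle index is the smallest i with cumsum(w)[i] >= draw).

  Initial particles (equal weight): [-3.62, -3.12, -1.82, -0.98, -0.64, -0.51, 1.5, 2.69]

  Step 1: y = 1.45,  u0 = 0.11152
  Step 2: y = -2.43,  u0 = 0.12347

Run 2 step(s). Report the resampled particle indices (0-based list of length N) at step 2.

resampled_idx = [0, 0, 0, 0, 0, 0, 0, 4]

step 1: w=[0.0000, 0.0000, 0.0011, 0.0189, 0.0470, 0.0641, 0.6190, 0.2499]  mean=1.5174  Neff=2.2111  idx=[5, 6, 6, 6, 6, 6, 7, 7]
step 2: w=[0.9952, 0.0010, 0.0010, 0.0010, 0.0010, 0.0010, 0.0000, 0.0000]  mean=-0.5004  Neff=1.0096  idx=[0, 0, 0, 0, 0, 0, 0, 4]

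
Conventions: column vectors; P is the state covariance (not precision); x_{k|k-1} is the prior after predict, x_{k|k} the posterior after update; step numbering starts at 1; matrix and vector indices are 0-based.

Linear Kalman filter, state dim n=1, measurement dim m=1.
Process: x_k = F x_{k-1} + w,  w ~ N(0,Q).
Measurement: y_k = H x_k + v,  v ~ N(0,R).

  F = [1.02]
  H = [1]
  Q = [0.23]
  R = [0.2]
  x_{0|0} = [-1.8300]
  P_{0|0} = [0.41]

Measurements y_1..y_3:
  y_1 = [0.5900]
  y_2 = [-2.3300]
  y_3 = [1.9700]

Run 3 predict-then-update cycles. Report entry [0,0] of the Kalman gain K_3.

K[0,0] = 0.6476

step 1: x^-=[-1.8666]  P^-=[0.6566]  S=[0.8566]  K=[0.7665]  nu=[2.4566]  x^+=[0.0164]  P^+=[0.1533]
step 2: x^-=[0.0167]  P^-=[0.3895]  S=[0.5895]  K=[0.6607]  nu=[-2.3467]  x^+=[-1.5338]  P^+=[0.1321]
step 3: x^-=[-1.5645]  P^-=[0.3675]  S=[0.5675]  K=[0.6476]  nu=[3.5345]  x^+=[0.7243]  P^+=[0.1295]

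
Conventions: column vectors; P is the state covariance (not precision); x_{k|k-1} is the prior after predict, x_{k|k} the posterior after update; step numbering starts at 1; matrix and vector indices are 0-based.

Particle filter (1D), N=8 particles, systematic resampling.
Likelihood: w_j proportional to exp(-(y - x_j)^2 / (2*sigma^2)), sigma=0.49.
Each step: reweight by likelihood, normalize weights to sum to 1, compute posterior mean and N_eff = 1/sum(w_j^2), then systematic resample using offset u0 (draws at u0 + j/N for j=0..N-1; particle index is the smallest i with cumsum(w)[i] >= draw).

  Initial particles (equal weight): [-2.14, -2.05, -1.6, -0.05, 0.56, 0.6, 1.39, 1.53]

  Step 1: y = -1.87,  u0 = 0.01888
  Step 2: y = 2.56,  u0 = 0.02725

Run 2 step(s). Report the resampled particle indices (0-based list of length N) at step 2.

step 1: w=[0.3237, 0.3522, 0.3237, 0.0004, 0.0000, 0.0000, 0.0000, 0.0000]  mean=-1.9327  Neff=2.9974  idx=[0, 0, 0, 1, 1, 1, 2, 2]
step 2: w=[0.0000, 0.0000, 0.0000, 0.0001, 0.0001, 0.0001, 0.4998, 0.4998]  mean=-1.6002  Neff=2.0019  idx=[6, 6, 6, 6, 7, 7, 7, 7]

resampled_idx = [6, 6, 6, 6, 7, 7, 7, 7]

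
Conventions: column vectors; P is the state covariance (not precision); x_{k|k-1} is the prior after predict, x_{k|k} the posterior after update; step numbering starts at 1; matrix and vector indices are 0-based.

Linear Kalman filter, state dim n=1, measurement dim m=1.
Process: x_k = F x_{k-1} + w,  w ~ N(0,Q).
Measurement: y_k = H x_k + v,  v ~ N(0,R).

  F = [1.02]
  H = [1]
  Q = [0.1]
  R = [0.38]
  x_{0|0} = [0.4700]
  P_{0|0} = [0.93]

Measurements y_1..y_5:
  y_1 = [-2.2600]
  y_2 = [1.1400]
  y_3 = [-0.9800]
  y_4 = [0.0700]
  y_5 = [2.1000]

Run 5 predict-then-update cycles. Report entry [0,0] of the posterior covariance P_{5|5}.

step 1: x^-=[0.4794]  P^-=[1.0676]  S=[1.4476]  K=[0.7375]  nu=[-2.7394]  x^+=[-1.5409]  P^+=[0.2802]
step 2: x^-=[-1.5717]  P^-=[0.3916]  S=[0.7716]  K=[0.5075]  nu=[2.7117]  x^+=[-0.1955]  P^+=[0.1928]
step 3: x^-=[-0.1994]  P^-=[0.3006]  S=[0.6806]  K=[0.4417]  nu=[-0.7806]  x^+=[-0.5442]  P^+=[0.1678]
step 4: x^-=[-0.5551]  P^-=[0.2746]  S=[0.6546]  K=[0.4195]  nu=[0.6251]  x^+=[-0.2929]  P^+=[0.1594]
step 5: x^-=[-0.2987]  P^-=[0.2659]  S=[0.6459]  K=[0.4116]  nu=[2.3987]  x^+=[0.6887]  P^+=[0.1564]

P_post[0,0] = 0.1564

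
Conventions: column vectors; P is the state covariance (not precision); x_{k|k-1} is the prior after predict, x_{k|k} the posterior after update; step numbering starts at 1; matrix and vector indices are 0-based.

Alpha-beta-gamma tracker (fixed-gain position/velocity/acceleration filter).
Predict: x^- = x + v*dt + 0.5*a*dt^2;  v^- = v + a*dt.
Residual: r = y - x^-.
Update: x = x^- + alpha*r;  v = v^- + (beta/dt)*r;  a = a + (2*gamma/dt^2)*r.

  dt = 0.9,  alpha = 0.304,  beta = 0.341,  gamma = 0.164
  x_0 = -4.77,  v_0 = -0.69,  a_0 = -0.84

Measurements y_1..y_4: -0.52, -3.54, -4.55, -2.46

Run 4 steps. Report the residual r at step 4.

resid = -1.2312

step 1: x_pred=-5.7312  r=5.2112  x^+=-4.1470  v^+=0.5285  a^+=1.2702
step 2: x_pred=-3.1569  r=-0.3831  x^+=-3.2734  v^+=1.5265  a^+=1.1151
step 3: x_pred=-1.4479  r=-3.1021  x^+=-2.3909  v^+=1.3548  a^+=-0.1411
step 4: x_pred=-1.2288  r=-1.2312  x^+=-1.6031  v^+=0.7613  a^+=-0.6396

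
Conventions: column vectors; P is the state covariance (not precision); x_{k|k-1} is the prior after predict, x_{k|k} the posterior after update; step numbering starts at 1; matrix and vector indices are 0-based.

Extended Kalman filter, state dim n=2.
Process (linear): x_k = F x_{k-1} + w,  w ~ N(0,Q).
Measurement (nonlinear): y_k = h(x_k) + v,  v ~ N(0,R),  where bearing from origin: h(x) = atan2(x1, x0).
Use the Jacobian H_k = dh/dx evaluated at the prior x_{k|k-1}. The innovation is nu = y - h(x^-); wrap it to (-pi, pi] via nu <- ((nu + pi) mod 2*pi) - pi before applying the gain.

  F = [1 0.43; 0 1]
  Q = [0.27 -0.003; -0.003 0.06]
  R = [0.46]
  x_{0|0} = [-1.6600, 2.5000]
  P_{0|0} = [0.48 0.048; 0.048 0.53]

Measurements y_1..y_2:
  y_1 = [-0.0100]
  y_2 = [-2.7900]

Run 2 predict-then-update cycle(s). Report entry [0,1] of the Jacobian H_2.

H_jac[0,1] = 0.1483

step 1: x^-=[-0.5850, 2.5000]  P^-=[0.8893 0.2729; 0.2729 0.5900]  H_jac=[-0.3792 -0.0887]  S=[0.6109]  K=[-0.5917; -0.2551]  nu=[-1.8107]  x^+=[0.4863, 2.9619]  P^+=[0.6754 0.1807; 0.1807 0.5502]
step 2: x^-=[1.7600, 2.9619]  P^-=[1.2025 0.4143; 0.4143 0.6102]  H_jac=[-0.2495 0.1483]  S=[0.5176]  K=[-0.4610; -0.0249]  nu=[2.4585]  x^+=[0.6265, 2.9007]  P^+=[1.0925 0.4083; 0.4083 0.6099]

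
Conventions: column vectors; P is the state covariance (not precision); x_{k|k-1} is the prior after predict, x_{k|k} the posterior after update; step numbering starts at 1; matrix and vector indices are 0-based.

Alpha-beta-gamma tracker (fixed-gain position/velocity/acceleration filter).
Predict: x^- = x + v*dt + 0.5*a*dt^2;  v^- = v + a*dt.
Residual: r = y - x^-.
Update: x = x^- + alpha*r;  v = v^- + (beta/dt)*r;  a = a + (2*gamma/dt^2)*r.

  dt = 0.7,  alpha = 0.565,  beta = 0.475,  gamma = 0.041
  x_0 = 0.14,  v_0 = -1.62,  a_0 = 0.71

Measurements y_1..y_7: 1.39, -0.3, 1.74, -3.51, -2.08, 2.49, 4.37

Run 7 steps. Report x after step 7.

step 1: x_pred=-0.8200  r=2.2100  x^+=0.4286  v^+=0.3767  a^+=1.0798
step 2: x_pred=0.9569  r=-1.2569  x^+=0.2467  v^+=0.2797  a^+=0.8695
step 3: x_pred=0.6556  r=1.0844  x^+=1.2683  v^+=1.6242  a^+=1.0510
step 4: x_pred=2.6627  r=-6.1727  x^+=-0.8249  v^+=-1.8287  a^+=0.0180
step 5: x_pred=-2.1006  r=0.0206  x^+=-2.0889  v^+=-1.8022  a^+=0.0214
step 6: x_pred=-3.3452  r=5.8352  x^+=-0.0483  v^+=2.1725  a^+=0.9979
step 7: x_pred=1.7169  r=2.6531  x^+=3.2159  v^+=4.6713  a^+=1.4419

x_post = 3.2159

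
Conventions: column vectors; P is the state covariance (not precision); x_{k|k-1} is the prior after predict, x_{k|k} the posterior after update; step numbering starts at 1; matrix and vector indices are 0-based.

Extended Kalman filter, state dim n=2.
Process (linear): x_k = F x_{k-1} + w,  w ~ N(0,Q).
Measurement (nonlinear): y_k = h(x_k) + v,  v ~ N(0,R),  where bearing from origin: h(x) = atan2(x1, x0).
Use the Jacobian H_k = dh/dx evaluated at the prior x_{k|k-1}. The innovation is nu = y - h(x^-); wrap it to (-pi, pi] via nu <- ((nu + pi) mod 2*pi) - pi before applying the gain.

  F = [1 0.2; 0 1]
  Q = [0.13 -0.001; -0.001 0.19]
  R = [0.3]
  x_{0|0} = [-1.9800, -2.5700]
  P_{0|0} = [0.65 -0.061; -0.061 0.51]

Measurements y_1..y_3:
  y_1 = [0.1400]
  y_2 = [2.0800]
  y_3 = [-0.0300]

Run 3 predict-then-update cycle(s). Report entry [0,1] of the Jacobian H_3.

H_jac[0,1] = -0.1591

step 1: x^-=[-2.4940, -2.5700]  P^-=[0.7760 0.0400; 0.0400 0.7000]  H_jac=[0.2004 -0.1945]  S=[0.3545]  K=[0.4167; -0.3614]  nu=[2.4812]  x^+=[-1.4601, -3.4666]  P^+=[0.7144 0.0934; 0.0934 0.6537]
step 2: x^-=[-2.1534, -3.4666]  P^-=[0.9079 0.2231; 0.2231 0.8437]  H_jac=[0.2081 -0.1293]  S=[0.3414]  K=[0.4690; -0.1835]  nu=[-2.0765]  x^+=[-3.1273, -3.0856]  P^+=[0.8328 0.2525; 0.2525 0.8322]
step 3: x^-=[-3.7445, -3.0856]  P^-=[1.0971 0.4179; 0.4179 1.0222]  H_jac=[0.1311 -0.1591]  S=[0.3273]  K=[0.2363; -0.3294]  nu=[2.4224]  x^+=[-3.1722, -3.8835]  P^+=[1.0789 0.4434; 0.4434 0.9867]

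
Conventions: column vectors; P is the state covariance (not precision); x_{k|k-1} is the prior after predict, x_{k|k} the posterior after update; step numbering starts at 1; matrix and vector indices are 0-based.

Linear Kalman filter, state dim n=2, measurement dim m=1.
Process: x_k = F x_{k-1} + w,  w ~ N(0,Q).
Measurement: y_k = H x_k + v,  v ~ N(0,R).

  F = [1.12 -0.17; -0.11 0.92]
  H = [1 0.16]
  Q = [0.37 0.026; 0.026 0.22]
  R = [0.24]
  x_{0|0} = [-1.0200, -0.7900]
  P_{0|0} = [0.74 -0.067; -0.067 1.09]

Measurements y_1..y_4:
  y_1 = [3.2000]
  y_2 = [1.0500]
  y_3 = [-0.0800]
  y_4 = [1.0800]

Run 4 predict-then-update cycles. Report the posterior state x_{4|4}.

x_post = [1.0276, -0.5430]

step 1: x^-=[-1.0081, -0.6146]  P^-=[1.3553 -0.3059; -0.3059 1.1651]  S=[1.5272]  K=[0.8554; -0.0783]  nu=[4.3064]  x^+=[2.6755, -0.9516]  P^+=[0.2379 -0.2037; -0.2037 1.1557]
step 2: x^-=[3.1583, -1.1698]  P^-=[0.7794 -0.3978; -0.3978 1.2423]  S=[0.9239]  K=[0.7747; -0.2154]  nu=[-1.9212]  x^+=[1.6700, -0.7560]  P^+=[0.2249 -0.2436; -0.2436 1.1995]
step 3: x^-=[1.9989, -0.8792]  P^-=[0.7795 -0.4449; -0.4449 1.2873]  S=[0.9101]  K=[0.7783; -0.2625]  nu=[-1.9383]  x^+=[0.4904, -0.3704]  P^+=[0.2282 -0.2589; -0.2589 1.2245]
step 4: x^-=[0.6122, -0.3947]  P^-=[0.7903 -0.4653; -0.4653 1.3116]  S=[0.9150]  K=[0.7824; -0.2792]  nu=[0.5310]  x^+=[1.0276, -0.5430]  P^+=[0.2302 -0.2654; -0.2654 1.2403]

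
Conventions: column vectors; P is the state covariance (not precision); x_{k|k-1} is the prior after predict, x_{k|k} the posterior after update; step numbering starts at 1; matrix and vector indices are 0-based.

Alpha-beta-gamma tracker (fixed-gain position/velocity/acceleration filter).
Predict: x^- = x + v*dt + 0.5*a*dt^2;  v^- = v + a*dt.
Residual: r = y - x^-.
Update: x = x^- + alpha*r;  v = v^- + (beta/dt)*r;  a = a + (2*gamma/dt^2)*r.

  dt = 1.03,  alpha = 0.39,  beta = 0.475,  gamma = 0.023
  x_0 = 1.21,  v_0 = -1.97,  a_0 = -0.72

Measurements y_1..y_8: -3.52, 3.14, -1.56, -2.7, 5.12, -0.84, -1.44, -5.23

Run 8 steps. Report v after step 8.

v_post = -3.7378

step 1: x_pred=-1.2010  r=-2.3190  x^+=-2.1054  v^+=-3.7810  a^+=-0.8205
step 2: x_pred=-6.4351  r=9.5751  x^+=-2.7008  v^+=-0.2105  a^+=-0.4054
step 3: x_pred=-3.1327  r=1.5727  x^+=-2.5193  v^+=0.0972  a^+=-0.3372
step 4: x_pred=-2.5980  r=-0.1020  x^+=-2.6378  v^+=-0.2971  a^+=-0.3416
step 5: x_pred=-3.1250  r=8.2450  x^+=0.0906  v^+=3.1534  a^+=0.0159
step 6: x_pred=3.3469  r=-4.1869  x^+=1.7140  v^+=1.2389  a^+=-0.1657
step 7: x_pred=2.9022  r=-4.3422  x^+=1.2087  v^+=-0.9342  a^+=-0.3539
step 8: x_pred=0.0587  r=-5.2887  x^+=-2.0039  v^+=-3.7378  a^+=-0.5832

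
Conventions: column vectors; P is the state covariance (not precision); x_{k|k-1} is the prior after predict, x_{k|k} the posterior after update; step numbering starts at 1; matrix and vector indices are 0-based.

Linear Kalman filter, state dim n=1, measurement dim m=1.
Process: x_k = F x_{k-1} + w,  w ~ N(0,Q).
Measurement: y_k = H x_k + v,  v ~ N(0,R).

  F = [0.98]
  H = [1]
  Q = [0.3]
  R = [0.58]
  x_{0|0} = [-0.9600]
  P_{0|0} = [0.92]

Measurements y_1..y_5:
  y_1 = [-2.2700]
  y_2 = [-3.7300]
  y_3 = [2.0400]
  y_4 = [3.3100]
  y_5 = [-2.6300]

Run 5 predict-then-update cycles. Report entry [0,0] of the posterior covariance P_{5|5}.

P_post[0,0] = 0.2898

step 1: x^-=[-0.9408]  P^-=[1.1836]  S=[1.7636]  K=[0.6711]  nu=[-1.3292]  x^+=[-1.8329]  P^+=[0.3893]
step 2: x^-=[-1.7962]  P^-=[0.6738]  S=[1.2538]  K=[0.5374]  nu=[-1.9338]  x^+=[-2.8355]  P^+=[0.3117]
step 3: x^-=[-2.7788]  P^-=[0.5994]  S=[1.1794]  K=[0.5082]  nu=[4.8188]  x^+=[-0.3298]  P^+=[0.2948]
step 4: x^-=[-0.3232]  P^-=[0.5831]  S=[1.1631]  K=[0.5013]  nu=[3.6332]  x^+=[1.4982]  P^+=[0.2908]
step 5: x^-=[1.4682]  P^-=[0.5793]  S=[1.1593]  K=[0.4997]  nu=[-4.0982]  x^+=[-0.5796]  P^+=[0.2898]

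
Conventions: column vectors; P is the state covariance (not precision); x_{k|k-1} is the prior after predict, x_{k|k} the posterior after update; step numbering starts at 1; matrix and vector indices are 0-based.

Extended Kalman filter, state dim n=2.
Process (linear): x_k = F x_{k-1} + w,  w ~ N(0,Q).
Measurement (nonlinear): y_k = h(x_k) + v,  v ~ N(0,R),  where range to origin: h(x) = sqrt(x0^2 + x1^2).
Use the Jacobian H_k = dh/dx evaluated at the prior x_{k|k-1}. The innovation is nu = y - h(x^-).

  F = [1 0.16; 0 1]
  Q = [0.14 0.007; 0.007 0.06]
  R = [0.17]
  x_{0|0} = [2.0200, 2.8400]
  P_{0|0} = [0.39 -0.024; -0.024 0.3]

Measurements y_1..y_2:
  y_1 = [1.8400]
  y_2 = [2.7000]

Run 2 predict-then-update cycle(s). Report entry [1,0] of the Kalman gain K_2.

step 1: x^-=[2.4744, 2.8400]  P^-=[0.5300 0.0310; 0.0310 0.3600]  H_jac=[0.6569 0.7540]  S=[0.6341]  K=[0.5860; 0.4602]  nu=[-1.9267]  x^+=[1.3454, 1.9533]  P^+=[0.3123 -0.1400; -0.1400 0.2257]
step 2: x^-=[1.6580, 1.9533]  P^-=[0.4133 -0.0969; -0.0969 0.2857]  H_jac=[0.6471 0.7624]  S=[0.4136]  K=[0.4681; 0.3752]  nu=[0.1379]  x^+=[1.7225, 2.0051]  P^+=[0.3227 -0.1695; -0.1695 0.2275]

K[1,0] = 0.3752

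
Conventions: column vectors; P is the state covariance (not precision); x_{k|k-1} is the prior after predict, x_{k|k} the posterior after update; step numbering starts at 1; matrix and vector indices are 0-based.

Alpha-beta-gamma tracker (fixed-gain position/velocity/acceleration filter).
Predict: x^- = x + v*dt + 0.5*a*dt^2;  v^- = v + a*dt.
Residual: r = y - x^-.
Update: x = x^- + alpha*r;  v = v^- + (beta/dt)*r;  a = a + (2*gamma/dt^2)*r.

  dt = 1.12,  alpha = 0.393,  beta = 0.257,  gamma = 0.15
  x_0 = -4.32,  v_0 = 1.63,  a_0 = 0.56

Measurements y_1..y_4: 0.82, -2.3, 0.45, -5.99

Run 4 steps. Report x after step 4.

x_post = 0.4972

step 1: x_pred=-2.1432  r=2.9632  x^+=-0.9786  v^+=2.9371  a^+=1.2687
step 2: x_pred=3.1067  r=-5.4067  x^+=0.9818  v^+=3.1174  a^+=-0.0244
step 3: x_pred=4.4581  r=-4.0081  x^+=2.8829  v^+=2.1704  a^+=-0.9829
step 4: x_pred=4.6972  r=-10.6872  x^+=0.4972  v^+=-1.3828  a^+=-3.5389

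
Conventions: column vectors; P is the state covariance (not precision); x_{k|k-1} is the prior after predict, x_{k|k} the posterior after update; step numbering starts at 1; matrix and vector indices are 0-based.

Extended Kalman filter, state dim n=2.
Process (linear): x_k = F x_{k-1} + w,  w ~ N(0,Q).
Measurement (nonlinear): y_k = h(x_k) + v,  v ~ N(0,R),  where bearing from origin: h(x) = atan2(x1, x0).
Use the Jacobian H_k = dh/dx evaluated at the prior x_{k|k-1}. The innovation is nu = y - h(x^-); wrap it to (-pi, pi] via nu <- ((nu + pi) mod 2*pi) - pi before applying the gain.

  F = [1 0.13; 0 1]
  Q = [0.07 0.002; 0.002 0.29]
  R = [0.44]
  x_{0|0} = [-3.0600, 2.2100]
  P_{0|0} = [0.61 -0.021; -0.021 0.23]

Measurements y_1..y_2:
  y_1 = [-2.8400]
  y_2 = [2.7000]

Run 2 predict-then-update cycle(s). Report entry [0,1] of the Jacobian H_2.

H_jac[0,1] = -0.2395

step 1: x^-=[-2.7727, 2.2100]  P^-=[0.6784 0.0109; 0.0109 0.5200]  H_jac=[-0.1758 -0.2205]  S=[0.4871]  K=[-0.2498; -0.2394]  nu=[0.9745]  x^+=[-3.0161, 1.9767]  P^+=[0.6480 -0.0182; -0.0182 0.4921]
step 2: x^-=[-2.7591, 1.9767]  P^-=[0.7216 0.0477; 0.0477 0.7821]  H_jac=[-0.1716 -0.2395]  S=[0.5100]  K=[-0.2652; -0.3833]  nu=[0.1801]  x^+=[-2.8069, 1.9077]  P^+=[0.6857 -0.0041; -0.0041 0.7071]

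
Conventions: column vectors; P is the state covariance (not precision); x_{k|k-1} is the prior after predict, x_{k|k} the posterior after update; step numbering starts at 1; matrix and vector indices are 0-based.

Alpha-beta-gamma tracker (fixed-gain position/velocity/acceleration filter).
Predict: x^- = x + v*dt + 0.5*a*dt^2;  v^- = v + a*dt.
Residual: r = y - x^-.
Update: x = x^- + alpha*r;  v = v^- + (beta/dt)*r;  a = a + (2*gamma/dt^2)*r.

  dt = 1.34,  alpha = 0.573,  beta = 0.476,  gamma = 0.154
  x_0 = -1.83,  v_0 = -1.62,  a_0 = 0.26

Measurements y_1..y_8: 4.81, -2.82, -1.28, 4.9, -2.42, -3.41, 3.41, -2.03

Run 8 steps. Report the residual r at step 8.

resid = -0.0813

step 1: x_pred=-3.7674  r=8.5774  x^+=1.1475  v^+=1.7753  a^+=1.7313
step 2: x_pred=5.0807  r=-7.9007  x^+=0.5536  v^+=1.2887  a^+=0.3761
step 3: x_pred=2.6181  r=-3.8981  x^+=0.3845  v^+=0.4079  a^+=-0.2926
step 4: x_pred=0.6684  r=4.2316  x^+=3.0931  v^+=1.5190  a^+=0.4333
step 5: x_pred=5.5176  r=-7.9376  x^+=0.9694  v^+=-0.7200  a^+=-0.9283
step 6: x_pred=-0.8288  r=-2.5812  x^+=-2.3078  v^+=-2.8808  a^+=-1.3710
step 7: x_pred=-7.3990  r=10.8090  x^+=-1.2054  v^+=-0.8783  a^+=0.4831
step 8: x_pred=-1.9487  r=-0.0813  x^+=-1.9953  v^+=-0.2599  a^+=0.4691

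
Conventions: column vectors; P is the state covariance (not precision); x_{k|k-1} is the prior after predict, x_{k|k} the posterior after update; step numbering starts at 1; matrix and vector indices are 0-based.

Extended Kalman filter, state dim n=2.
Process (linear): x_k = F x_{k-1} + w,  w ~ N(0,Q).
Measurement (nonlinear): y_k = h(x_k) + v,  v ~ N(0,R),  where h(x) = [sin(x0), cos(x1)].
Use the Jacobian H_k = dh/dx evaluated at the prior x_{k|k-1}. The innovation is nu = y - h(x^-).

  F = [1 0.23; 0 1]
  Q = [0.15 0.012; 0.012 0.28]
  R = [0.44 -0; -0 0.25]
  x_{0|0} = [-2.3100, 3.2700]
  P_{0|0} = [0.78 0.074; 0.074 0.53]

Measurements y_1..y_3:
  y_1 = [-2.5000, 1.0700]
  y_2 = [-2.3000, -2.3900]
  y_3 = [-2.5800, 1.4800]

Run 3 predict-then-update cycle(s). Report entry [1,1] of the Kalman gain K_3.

K[1,1] = -0.7450

step 1: x^-=[-1.5579, 3.2700]  P^-=[0.9921 0.2079; 0.2079 0.8100]  H_jac=[0.0129 0.0000; 0.0000 0.1281]  S=[0.4402 0.0003; 0.0003 0.2633]  K=[0.0290 0.1011; 0.0058 0.3940]  nu=[-1.5001, 2.0618]  x^+=[-1.3930, 4.0736]  P^+=[0.9890 0.1973; 0.1973 0.7691]
step 2: x^-=[-0.4561, 4.0736]  P^-=[1.2705 0.3862; 0.3862 1.0491]  H_jac=[0.8978 0.0000; 0.0000 0.8028]  S=[1.4641 0.2784; 0.2784 0.9262]  K=[0.7588 0.1067; 0.0678 0.8890]  nu=[-1.8596, -1.7938]  x^+=[-2.0585, 2.3528]  P^+=[0.3719 0.0332; 0.0332 0.2768]
step 3: x^-=[-1.5174, 2.3528]  P^-=[0.5518 0.1089; 0.1089 0.5568]  H_jac=[0.0534 0.0000; 0.0000 -0.7095]  S=[0.4416 -0.0041; -0.0041 0.5303]  K=[0.0654 -0.1452; 0.0062 -0.7450]  nu=[-1.5814, 2.1847]  x^+=[-1.9380, 0.7155]  P^+=[0.5387 0.0512; 0.0512 0.2625]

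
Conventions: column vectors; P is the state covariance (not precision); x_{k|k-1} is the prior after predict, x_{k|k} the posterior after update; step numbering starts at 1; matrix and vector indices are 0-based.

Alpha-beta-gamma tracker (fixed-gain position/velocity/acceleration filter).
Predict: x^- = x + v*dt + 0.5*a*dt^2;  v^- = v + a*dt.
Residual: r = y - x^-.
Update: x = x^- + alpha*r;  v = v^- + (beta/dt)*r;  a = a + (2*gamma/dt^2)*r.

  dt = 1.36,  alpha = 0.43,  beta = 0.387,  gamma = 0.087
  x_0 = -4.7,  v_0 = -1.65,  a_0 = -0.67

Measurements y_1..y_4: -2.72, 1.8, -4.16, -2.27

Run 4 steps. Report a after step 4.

a_post = 0.2116

step 1: x_pred=-7.5636  r=4.8436  x^+=-5.4809  v^+=-1.1829  a^+=-0.2143
step 2: x_pred=-7.2878  r=9.0878  x^+=-3.3801  v^+=1.1116  a^+=0.6406
step 3: x_pred=-1.2758  r=-2.8842  x^+=-2.5160  v^+=1.1621  a^+=0.3693
step 4: x_pred=-0.5941  r=-1.6759  x^+=-1.3147  v^+=1.1874  a^+=0.2116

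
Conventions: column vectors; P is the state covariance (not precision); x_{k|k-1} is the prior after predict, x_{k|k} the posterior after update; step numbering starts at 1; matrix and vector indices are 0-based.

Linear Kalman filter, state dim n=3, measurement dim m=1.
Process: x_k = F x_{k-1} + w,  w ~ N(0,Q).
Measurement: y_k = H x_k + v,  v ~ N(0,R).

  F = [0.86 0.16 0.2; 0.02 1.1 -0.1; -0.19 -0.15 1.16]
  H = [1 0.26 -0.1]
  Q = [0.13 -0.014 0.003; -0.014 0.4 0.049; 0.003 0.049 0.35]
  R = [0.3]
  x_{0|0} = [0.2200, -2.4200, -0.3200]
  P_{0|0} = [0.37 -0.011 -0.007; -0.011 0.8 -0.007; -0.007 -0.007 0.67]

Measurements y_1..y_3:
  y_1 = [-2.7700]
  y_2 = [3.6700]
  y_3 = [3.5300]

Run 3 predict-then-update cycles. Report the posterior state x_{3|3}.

step 1: x^-=[-0.2620, -2.6256, -0.0500]  P^-=[0.4450 0.1085 0.0727; 0.1085 1.3759 -0.1691; 0.0727 -0.1691 1.2878]  S=[0.9016]  K=[0.5168; 0.5359; -0.1109]  nu=[-1.8303]  x^+=[-1.2080, -3.6064, 0.1531]  P^+=[0.2042 -0.1412 0.1244; -0.1412 1.1170 -0.1155; 0.1244 -0.1155 1.2767]
step 2: x^-=[-1.5853, -4.0065, 0.9480]  P^-=[0.3572 -0.0072 0.3630; -0.0072 1.7832 -0.3981; 0.3630 -0.3981 2.0777]  S=[0.7429]  K=[0.4295; 0.6679; 0.0695]  nu=[6.3918]  x^+=[1.1599, 0.2626, 1.3925]  P^+=[0.2202 -0.2204 0.3408; -0.2204 1.4518 -0.4326; 0.3408 -0.4326 2.0742]
step 3: x^-=[1.3180, 0.1728, 1.3555]  P^-=[0.4419 -0.1215 0.7082; -0.1215 2.2616 -0.9294; 0.7082 -0.9294 3.1694]  S=[0.7700]  K=[0.4409; 0.7265; 0.1943]  nu=[2.3026]  x^+=[2.3332, 1.8458, 1.8029]  P^+=[0.2922 -0.3682 0.6422; -0.3682 1.8552 -1.0381; 0.6422 -1.0381 3.1403]

x_post = [2.3332, 1.8458, 1.8029]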